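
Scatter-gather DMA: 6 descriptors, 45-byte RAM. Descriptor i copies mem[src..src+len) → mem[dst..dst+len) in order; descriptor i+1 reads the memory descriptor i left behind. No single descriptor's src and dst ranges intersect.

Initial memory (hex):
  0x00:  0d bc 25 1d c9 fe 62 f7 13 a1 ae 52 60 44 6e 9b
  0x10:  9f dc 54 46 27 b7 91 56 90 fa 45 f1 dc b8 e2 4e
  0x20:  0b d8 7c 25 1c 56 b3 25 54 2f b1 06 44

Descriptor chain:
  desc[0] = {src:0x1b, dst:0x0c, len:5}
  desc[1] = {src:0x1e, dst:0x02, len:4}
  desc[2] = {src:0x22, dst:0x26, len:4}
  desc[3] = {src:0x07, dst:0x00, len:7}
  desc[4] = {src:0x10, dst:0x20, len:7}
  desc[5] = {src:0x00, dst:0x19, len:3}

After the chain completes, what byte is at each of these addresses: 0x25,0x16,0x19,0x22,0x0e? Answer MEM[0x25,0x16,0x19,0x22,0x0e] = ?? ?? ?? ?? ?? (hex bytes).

MEM[0x25,0x16,0x19,0x22,0x0e] = b7 91 f7 54 b8

[0] 0x1b->0x0c len=5 : f1 dc b8 e2 4e
[1] 0x1e->0x02 len=4 : e2 4e 0b d8
[2] 0x22->0x26 len=4 : 7c 25 1c 56
[3] 0x07->0x00 len=7 : f7 13 a1 ae 52 f1 dc
[4] 0x10->0x20 len=7 : 4e dc 54 46 27 b7 91
[5] 0x00->0x19 len=3 : f7 13 a1
query mem[0x25]=0xb7, mem[0x16]=0x91, mem[0x19]=0xf7, mem[0x22]=0x54, mem[0x0e]=0xb8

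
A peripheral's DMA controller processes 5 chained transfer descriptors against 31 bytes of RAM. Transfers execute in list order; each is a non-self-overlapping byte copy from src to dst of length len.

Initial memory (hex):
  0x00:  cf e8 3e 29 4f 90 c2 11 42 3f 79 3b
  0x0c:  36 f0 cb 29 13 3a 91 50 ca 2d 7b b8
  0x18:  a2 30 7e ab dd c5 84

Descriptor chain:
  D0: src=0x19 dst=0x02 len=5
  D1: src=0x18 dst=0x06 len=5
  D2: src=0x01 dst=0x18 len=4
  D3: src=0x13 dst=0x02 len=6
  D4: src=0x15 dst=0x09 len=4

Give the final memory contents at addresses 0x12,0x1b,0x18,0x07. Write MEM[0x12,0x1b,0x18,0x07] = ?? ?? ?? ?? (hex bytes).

MEM[0x12,0x1b,0x18,0x07] = 91 ab e8 e8

  after D0: wrote 5B at 0x02 = 307eabddc5
  after D1: wrote 5B at 0x06 = a2307eabdd
  after D2: wrote 4B at 0x18 = e8307eab
  after D3: wrote 6B at 0x02 = 50ca2d7bb8e8
  after D4: wrote 4B at 0x09 = 2d7bb8e8
query mem[0x12]=0x91, mem[0x1b]=0xab, mem[0x18]=0xe8, mem[0x07]=0xe8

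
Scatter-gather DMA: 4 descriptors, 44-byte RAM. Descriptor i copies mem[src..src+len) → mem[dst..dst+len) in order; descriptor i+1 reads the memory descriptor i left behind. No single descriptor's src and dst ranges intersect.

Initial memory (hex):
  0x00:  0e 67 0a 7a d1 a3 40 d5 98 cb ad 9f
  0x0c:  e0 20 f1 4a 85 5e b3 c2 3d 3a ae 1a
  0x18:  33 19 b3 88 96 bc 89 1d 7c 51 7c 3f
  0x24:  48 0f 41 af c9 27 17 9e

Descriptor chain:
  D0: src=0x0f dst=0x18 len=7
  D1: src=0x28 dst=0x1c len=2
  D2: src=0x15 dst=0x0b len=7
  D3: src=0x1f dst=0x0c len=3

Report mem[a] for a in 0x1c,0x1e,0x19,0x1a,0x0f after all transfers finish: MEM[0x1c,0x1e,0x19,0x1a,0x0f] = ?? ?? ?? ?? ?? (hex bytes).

#0 dst[0x18+7] := {0x4a,0x85,0x5e,0xb3,0xc2,0x3d,0x3a}
#1 dst[0x1c+2] := {0xc9,0x27}
#2 dst[0x0b+7] := {0x3a,0xae,0x1a,0x4a,0x85,0x5e,0xb3}
#3 dst[0x0c+3] := {0x1d,0x7c,0x51}
query mem[0x1c]=0xc9, mem[0x1e]=0x3a, mem[0x19]=0x85, mem[0x1a]=0x5e, mem[0x0f]=0x85

MEM[0x1c,0x1e,0x19,0x1a,0x0f] = c9 3a 85 5e 85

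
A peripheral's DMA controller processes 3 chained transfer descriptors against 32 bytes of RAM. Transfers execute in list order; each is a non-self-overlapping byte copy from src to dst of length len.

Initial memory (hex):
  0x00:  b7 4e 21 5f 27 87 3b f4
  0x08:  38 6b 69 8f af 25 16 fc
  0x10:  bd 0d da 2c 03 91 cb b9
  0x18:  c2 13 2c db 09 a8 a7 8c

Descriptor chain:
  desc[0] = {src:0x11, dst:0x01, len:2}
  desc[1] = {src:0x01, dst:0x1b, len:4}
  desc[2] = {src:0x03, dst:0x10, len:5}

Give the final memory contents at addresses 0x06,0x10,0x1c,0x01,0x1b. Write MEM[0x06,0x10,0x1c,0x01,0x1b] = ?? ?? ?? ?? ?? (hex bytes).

MEM[0x06,0x10,0x1c,0x01,0x1b] = 3b 5f da 0d 0d

D0: mem[0x01..0x02] <- [0d da]
D1: mem[0x1b..0x1e] <- [0d da 5f 27]
D2: mem[0x10..0x14] <- [5f 27 87 3b f4]
query mem[0x06]=0x3b, mem[0x10]=0x5f, mem[0x1c]=0xda, mem[0x01]=0x0d, mem[0x1b]=0x0d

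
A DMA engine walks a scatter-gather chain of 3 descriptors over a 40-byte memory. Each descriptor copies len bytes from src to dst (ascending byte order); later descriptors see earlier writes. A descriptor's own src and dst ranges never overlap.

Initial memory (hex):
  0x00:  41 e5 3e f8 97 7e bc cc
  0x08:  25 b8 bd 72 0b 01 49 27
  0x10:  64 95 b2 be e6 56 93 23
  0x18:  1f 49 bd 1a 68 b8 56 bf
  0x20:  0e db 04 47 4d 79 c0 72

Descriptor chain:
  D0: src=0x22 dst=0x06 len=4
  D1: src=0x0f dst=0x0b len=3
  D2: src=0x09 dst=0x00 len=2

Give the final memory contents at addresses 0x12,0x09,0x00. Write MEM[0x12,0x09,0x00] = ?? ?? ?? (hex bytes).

MEM[0x12,0x09,0x00] = b2 79 79

[0] 0x22->0x06 len=4 : 04 47 4d 79
[1] 0x0f->0x0b len=3 : 27 64 95
[2] 0x09->0x00 len=2 : 79 bd
query mem[0x12]=0xb2, mem[0x09]=0x79, mem[0x00]=0x79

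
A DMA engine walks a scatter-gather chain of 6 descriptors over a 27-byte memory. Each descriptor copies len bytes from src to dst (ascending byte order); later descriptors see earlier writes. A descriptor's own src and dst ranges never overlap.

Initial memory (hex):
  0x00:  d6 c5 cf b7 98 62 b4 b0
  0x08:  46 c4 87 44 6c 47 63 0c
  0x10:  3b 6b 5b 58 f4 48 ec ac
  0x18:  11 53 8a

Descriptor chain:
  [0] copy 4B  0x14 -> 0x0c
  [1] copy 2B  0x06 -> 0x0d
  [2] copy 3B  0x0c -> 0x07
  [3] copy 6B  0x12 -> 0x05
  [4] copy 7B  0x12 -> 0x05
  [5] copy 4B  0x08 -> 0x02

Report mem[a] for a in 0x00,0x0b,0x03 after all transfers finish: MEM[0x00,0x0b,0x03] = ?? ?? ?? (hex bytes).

MEM[0x00,0x0b,0x03] = d6 11 ec

  after D0: wrote 4B at 0x0c = f448ecac
  after D1: wrote 2B at 0x0d = b4b0
  after D2: wrote 3B at 0x07 = f4b4b0
  after D3: wrote 6B at 0x05 = 5b58f448ecac
  after D4: wrote 7B at 0x05 = 5b58f448ecac11
  after D5: wrote 4B at 0x02 = 48ecac11
query mem[0x00]=0xd6, mem[0x0b]=0x11, mem[0x03]=0xec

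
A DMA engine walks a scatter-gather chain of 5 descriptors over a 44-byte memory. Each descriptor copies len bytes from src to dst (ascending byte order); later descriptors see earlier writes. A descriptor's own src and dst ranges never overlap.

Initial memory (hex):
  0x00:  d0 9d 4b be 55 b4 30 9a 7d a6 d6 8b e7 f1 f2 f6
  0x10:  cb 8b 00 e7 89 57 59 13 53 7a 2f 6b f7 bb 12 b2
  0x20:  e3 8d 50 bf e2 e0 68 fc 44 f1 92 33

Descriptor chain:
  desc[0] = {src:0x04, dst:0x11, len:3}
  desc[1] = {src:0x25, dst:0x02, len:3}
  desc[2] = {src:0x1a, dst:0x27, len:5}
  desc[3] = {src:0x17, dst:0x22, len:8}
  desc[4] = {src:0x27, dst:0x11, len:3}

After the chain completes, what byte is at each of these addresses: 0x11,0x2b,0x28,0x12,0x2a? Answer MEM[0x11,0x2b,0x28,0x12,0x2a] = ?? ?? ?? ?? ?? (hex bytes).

MEM[0x11,0x2b,0x28,0x12,0x2a] = f7 12 bb bb bb

[0] 0x04->0x11 len=3 : 55 b4 30
[1] 0x25->0x02 len=3 : e0 68 fc
[2] 0x1a->0x27 len=5 : 2f 6b f7 bb 12
[3] 0x17->0x22 len=8 : 13 53 7a 2f 6b f7 bb 12
[4] 0x27->0x11 len=3 : f7 bb 12
query mem[0x11]=0xf7, mem[0x2b]=0x12, mem[0x28]=0xbb, mem[0x12]=0xbb, mem[0x2a]=0xbb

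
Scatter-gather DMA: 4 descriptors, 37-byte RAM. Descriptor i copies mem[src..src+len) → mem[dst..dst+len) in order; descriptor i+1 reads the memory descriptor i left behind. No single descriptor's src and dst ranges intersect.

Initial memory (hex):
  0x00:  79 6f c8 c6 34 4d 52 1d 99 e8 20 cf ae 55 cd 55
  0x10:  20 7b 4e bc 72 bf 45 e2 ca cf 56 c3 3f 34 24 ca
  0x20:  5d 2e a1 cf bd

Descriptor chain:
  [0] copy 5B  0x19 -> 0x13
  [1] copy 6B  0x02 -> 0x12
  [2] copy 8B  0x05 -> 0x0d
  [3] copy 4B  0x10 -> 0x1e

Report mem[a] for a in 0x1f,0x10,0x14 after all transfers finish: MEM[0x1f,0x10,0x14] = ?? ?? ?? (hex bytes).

MEM[0x1f,0x10,0x14] = e8 99 ae

  after D0: wrote 5B at 0x13 = cf56c33f34
  after D1: wrote 6B at 0x12 = c8c6344d521d
  after D2: wrote 8B at 0x0d = 4d521d99e820cfae
  after D3: wrote 4B at 0x1e = 99e820cf
query mem[0x1f]=0xe8, mem[0x10]=0x99, mem[0x14]=0xae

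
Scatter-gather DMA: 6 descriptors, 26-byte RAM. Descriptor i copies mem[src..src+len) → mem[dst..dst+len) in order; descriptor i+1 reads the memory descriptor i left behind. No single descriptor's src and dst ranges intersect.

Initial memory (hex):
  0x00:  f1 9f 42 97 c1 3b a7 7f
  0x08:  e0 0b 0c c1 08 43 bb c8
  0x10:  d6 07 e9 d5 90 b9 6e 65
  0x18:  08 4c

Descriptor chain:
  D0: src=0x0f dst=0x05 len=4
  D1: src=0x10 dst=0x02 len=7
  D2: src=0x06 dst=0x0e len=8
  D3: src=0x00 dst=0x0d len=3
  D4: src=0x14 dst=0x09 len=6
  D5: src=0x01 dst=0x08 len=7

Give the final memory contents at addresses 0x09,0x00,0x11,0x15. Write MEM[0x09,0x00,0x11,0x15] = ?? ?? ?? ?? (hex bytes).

  after D0: wrote 4B at 0x05 = c8d607e9
  after D1: wrote 7B at 0x02 = d607e9d590b96e
  after D2: wrote 8B at 0x0e = 90b96e0b0cc10843
  after D3: wrote 3B at 0x0d = f19fd6
  after D4: wrote 6B at 0x09 = 08436e65084c
  after D5: wrote 7B at 0x08 = 9fd607e9d590b9
query mem[0x09]=0xd6, mem[0x00]=0xf1, mem[0x11]=0x0b, mem[0x15]=0x43

MEM[0x09,0x00,0x11,0x15] = d6 f1 0b 43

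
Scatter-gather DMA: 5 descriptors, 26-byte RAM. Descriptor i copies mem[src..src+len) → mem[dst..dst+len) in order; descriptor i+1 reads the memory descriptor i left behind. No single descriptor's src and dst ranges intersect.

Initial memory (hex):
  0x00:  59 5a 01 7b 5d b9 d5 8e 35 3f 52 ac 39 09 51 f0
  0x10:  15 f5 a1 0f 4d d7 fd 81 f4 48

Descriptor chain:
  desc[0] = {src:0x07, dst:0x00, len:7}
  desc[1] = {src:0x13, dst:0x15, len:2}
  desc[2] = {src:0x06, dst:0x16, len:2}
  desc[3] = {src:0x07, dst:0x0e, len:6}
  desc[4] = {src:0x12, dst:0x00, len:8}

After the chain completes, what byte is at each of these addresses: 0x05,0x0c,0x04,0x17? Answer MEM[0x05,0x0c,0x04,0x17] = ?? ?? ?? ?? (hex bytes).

MEM[0x05,0x0c,0x04,0x17] = 8e 39 09 8e

  after D0: wrote 7B at 0x00 = 8e353f52ac3909
  after D1: wrote 2B at 0x15 = 0f4d
  after D2: wrote 2B at 0x16 = 098e
  after D3: wrote 6B at 0x0e = 8e353f52ac39
  after D4: wrote 8B at 0x00 = ac394d0f098ef448
query mem[0x05]=0x8e, mem[0x0c]=0x39, mem[0x04]=0x09, mem[0x17]=0x8e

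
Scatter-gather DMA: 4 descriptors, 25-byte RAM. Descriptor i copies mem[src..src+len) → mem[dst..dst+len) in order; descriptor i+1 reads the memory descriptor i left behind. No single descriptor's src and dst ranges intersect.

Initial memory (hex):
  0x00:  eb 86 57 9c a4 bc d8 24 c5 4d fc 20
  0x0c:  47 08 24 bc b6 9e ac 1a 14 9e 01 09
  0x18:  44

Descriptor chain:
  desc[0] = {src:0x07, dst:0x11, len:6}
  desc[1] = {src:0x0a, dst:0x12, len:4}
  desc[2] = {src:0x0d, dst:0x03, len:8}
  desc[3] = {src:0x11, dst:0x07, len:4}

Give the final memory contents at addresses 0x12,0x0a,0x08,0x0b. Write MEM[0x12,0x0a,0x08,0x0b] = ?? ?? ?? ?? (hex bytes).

MEM[0x12,0x0a,0x08,0x0b] = fc 47 fc 20

D0: mem[0x11..0x16] <- [24 c5 4d fc 20 47]
D1: mem[0x12..0x15] <- [fc 20 47 08]
D2: mem[0x03..0x0a] <- [08 24 bc b6 24 fc 20 47]
D3: mem[0x07..0x0a] <- [24 fc 20 47]
query mem[0x12]=0xfc, mem[0x0a]=0x47, mem[0x08]=0xfc, mem[0x0b]=0x20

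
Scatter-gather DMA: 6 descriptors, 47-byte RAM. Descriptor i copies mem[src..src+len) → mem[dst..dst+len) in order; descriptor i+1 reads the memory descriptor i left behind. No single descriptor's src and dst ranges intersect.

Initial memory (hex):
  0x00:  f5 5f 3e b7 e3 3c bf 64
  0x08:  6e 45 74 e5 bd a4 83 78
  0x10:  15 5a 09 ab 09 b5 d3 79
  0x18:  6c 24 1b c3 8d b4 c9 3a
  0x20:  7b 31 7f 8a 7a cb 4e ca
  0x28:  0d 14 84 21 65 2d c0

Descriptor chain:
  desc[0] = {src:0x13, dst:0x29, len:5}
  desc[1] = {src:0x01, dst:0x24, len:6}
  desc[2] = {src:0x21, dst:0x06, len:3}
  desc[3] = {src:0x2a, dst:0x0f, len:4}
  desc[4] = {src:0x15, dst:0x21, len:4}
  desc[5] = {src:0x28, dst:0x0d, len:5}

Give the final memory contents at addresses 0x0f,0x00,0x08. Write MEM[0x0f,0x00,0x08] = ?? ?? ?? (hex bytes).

MEM[0x0f,0x00,0x08] = 09 f5 8a

  after D0: wrote 5B at 0x29 = ab09b5d379
  after D1: wrote 6B at 0x24 = 5f3eb7e33cbf
  after D2: wrote 3B at 0x06 = 317f8a
  after D3: wrote 4B at 0x0f = 09b5d379
  after D4: wrote 4B at 0x21 = b5d3796c
  after D5: wrote 5B at 0x0d = 3cbf09b5d3
query mem[0x0f]=0x09, mem[0x00]=0xf5, mem[0x08]=0x8a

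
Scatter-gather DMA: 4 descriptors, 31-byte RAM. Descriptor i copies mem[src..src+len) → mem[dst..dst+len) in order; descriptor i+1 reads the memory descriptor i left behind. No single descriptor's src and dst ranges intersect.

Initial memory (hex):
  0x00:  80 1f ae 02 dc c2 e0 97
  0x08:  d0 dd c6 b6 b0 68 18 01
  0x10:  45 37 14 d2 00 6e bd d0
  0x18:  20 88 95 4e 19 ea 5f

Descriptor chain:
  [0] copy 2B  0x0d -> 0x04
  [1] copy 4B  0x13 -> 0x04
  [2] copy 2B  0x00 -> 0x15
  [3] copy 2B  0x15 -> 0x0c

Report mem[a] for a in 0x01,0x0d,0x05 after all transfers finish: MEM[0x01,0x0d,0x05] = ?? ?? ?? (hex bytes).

#0 dst[0x04+2] := {0x68,0x18}
#1 dst[0x04+4] := {0xd2,0x00,0x6e,0xbd}
#2 dst[0x15+2] := {0x80,0x1f}
#3 dst[0x0c+2] := {0x80,0x1f}
query mem[0x01]=0x1f, mem[0x0d]=0x1f, mem[0x05]=0x00

MEM[0x01,0x0d,0x05] = 1f 1f 00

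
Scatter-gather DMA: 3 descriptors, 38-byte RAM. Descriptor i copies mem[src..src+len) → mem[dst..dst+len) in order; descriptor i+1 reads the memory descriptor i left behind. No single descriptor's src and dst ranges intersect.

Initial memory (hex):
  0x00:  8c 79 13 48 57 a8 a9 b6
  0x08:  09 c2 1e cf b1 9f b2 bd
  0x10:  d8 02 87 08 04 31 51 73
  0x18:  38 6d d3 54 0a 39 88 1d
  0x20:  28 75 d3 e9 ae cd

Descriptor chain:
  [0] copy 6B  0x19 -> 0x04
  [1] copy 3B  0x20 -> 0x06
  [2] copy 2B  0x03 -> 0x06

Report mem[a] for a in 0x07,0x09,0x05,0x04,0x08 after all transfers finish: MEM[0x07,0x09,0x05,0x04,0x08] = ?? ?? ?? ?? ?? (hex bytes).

#0 dst[0x04+6] := {0x6d,0xd3,0x54,0x0a,0x39,0x88}
#1 dst[0x06+3] := {0x28,0x75,0xd3}
#2 dst[0x06+2] := {0x48,0x6d}
query mem[0x07]=0x6d, mem[0x09]=0x88, mem[0x05]=0xd3, mem[0x04]=0x6d, mem[0x08]=0xd3

MEM[0x07,0x09,0x05,0x04,0x08] = 6d 88 d3 6d d3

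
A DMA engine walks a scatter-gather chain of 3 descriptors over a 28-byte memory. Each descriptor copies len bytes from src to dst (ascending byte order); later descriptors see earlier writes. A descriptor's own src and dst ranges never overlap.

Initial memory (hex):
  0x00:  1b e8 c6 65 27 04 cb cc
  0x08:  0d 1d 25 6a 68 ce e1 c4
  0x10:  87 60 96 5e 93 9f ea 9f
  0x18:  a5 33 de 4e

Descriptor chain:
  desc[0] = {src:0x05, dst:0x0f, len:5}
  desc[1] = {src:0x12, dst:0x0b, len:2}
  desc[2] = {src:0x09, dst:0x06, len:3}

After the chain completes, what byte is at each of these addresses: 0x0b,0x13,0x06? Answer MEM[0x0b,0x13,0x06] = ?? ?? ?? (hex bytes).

  after D0: wrote 5B at 0x0f = 04cbcc0d1d
  after D1: wrote 2B at 0x0b = 0d1d
  after D2: wrote 3B at 0x06 = 1d250d
query mem[0x0b]=0x0d, mem[0x13]=0x1d, mem[0x06]=0x1d

MEM[0x0b,0x13,0x06] = 0d 1d 1d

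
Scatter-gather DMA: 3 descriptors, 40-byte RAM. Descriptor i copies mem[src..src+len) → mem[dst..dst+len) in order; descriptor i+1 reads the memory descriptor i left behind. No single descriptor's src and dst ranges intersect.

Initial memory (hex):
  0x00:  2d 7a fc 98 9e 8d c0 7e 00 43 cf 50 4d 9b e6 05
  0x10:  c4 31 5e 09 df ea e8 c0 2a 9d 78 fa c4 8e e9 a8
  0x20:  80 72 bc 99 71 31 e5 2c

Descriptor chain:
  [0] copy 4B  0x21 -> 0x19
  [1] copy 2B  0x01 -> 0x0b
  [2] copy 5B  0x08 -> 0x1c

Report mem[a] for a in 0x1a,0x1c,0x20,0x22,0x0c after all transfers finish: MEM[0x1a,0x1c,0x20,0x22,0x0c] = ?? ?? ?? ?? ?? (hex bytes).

[0] 0x21->0x19 len=4 : 72 bc 99 71
[1] 0x01->0x0b len=2 : 7a fc
[2] 0x08->0x1c len=5 : 00 43 cf 7a fc
query mem[0x1a]=0xbc, mem[0x1c]=0x00, mem[0x20]=0xfc, mem[0x22]=0xbc, mem[0x0c]=0xfc

MEM[0x1a,0x1c,0x20,0x22,0x0c] = bc 00 fc bc fc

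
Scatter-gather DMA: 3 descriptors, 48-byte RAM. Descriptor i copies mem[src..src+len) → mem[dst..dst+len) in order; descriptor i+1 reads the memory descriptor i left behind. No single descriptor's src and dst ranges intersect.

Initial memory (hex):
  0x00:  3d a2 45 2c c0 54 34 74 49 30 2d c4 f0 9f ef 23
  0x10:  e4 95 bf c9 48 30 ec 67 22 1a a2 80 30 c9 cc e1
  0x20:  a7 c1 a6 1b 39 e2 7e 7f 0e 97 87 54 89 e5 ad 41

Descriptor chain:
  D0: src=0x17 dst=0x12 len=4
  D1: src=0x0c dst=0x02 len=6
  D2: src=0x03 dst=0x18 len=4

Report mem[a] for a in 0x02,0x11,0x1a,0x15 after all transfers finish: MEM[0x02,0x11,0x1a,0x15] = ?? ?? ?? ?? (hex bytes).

MEM[0x02,0x11,0x1a,0x15] = f0 95 23 a2

D0: mem[0x12..0x15] <- [67 22 1a a2]
D1: mem[0x02..0x07] <- [f0 9f ef 23 e4 95]
D2: mem[0x18..0x1b] <- [9f ef 23 e4]
query mem[0x02]=0xf0, mem[0x11]=0x95, mem[0x1a]=0x23, mem[0x15]=0xa2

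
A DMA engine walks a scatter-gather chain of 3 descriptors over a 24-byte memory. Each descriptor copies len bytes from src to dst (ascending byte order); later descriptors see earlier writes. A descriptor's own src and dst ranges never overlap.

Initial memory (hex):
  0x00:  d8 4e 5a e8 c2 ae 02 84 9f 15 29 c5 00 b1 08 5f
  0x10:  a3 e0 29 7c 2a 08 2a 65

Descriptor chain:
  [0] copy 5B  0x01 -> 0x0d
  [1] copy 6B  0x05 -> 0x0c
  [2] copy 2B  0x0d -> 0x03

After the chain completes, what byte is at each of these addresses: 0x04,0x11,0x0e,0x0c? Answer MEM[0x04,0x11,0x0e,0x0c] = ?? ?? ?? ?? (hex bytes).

MEM[0x04,0x11,0x0e,0x0c] = 84 29 84 ae

D0: mem[0x0d..0x11] <- [4e 5a e8 c2 ae]
D1: mem[0x0c..0x11] <- [ae 02 84 9f 15 29]
D2: mem[0x03..0x04] <- [02 84]
query mem[0x04]=0x84, mem[0x11]=0x29, mem[0x0e]=0x84, mem[0x0c]=0xae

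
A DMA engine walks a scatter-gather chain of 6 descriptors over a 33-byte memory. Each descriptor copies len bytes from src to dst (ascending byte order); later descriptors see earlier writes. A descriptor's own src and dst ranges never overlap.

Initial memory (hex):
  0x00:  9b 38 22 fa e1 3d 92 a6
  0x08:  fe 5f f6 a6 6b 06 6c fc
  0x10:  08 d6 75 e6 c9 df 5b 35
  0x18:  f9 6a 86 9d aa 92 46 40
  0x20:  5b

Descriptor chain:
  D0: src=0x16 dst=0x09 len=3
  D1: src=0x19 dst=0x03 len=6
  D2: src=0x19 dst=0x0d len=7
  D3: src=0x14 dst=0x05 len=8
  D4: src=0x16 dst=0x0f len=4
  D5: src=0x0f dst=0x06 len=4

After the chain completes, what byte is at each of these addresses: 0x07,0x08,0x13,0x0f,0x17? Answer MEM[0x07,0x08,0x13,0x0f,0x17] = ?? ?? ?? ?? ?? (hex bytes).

MEM[0x07,0x08,0x13,0x0f,0x17] = 35 f9 40 5b 35

[0] 0x16->0x09 len=3 : 5b 35 f9
[1] 0x19->0x03 len=6 : 6a 86 9d aa 92 46
[2] 0x19->0x0d len=7 : 6a 86 9d aa 92 46 40
[3] 0x14->0x05 len=8 : c9 df 5b 35 f9 6a 86 9d
[4] 0x16->0x0f len=4 : 5b 35 f9 6a
[5] 0x0f->0x06 len=4 : 5b 35 f9 6a
query mem[0x07]=0x35, mem[0x08]=0xf9, mem[0x13]=0x40, mem[0x0f]=0x5b, mem[0x17]=0x35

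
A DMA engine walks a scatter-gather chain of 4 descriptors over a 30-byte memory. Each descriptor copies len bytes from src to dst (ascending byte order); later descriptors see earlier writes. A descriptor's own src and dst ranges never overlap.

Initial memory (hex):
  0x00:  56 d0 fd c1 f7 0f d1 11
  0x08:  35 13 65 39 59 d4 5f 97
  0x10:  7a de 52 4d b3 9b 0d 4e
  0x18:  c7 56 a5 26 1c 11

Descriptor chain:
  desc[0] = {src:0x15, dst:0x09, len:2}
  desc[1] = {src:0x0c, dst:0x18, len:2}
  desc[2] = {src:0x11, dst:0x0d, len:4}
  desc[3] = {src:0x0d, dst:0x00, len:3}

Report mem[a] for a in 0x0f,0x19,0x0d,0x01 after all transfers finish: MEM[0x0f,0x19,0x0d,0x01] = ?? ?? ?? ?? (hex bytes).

MEM[0x0f,0x19,0x0d,0x01] = 4d d4 de 52

D0: mem[0x09..0x0a] <- [9b 0d]
D1: mem[0x18..0x19] <- [59 d4]
D2: mem[0x0d..0x10] <- [de 52 4d b3]
D3: mem[0x00..0x02] <- [de 52 4d]
query mem[0x0f]=0x4d, mem[0x19]=0xd4, mem[0x0d]=0xde, mem[0x01]=0x52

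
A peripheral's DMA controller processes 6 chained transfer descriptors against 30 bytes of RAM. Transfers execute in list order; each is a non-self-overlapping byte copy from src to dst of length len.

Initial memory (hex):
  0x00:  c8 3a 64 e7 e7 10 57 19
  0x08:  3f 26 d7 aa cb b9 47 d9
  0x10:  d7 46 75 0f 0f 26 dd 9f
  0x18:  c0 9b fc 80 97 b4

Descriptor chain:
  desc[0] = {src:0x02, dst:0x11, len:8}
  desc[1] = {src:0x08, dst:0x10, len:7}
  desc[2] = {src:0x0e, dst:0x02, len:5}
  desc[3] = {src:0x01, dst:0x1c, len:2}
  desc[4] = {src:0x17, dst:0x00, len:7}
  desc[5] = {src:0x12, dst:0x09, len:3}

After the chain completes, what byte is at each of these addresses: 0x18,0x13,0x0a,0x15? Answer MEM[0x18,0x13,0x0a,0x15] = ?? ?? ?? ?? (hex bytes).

MEM[0x18,0x13,0x0a,0x15] = 26 aa aa b9

[0] 0x02->0x11 len=8 : 64 e7 e7 10 57 19 3f 26
[1] 0x08->0x10 len=7 : 3f 26 d7 aa cb b9 47
[2] 0x0e->0x02 len=5 : 47 d9 3f 26 d7
[3] 0x01->0x1c len=2 : 3a 47
[4] 0x17->0x00 len=7 : 3f 26 9b fc 80 3a 47
[5] 0x12->0x09 len=3 : d7 aa cb
query mem[0x18]=0x26, mem[0x13]=0xaa, mem[0x0a]=0xaa, mem[0x15]=0xb9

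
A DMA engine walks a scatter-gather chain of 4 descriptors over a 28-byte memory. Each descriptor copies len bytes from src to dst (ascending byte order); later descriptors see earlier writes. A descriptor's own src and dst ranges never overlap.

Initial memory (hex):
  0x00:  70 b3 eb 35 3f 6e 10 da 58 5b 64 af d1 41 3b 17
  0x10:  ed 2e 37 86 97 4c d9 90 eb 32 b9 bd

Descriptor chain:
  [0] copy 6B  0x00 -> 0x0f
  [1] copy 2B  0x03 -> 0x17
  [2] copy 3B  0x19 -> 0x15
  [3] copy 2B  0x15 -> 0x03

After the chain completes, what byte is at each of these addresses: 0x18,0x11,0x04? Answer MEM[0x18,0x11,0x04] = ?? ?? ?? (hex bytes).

MEM[0x18,0x11,0x04] = 3f eb b9

D0: mem[0x0f..0x14] <- [70 b3 eb 35 3f 6e]
D1: mem[0x17..0x18] <- [35 3f]
D2: mem[0x15..0x17] <- [32 b9 bd]
D3: mem[0x03..0x04] <- [32 b9]
query mem[0x18]=0x3f, mem[0x11]=0xeb, mem[0x04]=0xb9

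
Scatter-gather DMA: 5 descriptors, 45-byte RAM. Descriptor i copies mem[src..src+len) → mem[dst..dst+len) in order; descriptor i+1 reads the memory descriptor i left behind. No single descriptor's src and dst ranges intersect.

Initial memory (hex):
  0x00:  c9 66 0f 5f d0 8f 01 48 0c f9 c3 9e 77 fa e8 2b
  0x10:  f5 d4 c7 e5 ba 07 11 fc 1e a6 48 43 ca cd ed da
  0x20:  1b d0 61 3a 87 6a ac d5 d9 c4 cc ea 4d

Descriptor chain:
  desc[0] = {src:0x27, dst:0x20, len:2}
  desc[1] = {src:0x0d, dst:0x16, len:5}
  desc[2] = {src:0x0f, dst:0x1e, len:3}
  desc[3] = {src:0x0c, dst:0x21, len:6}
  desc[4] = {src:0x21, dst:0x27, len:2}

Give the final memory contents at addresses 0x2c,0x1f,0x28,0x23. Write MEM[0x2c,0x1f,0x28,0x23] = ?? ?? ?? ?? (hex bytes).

MEM[0x2c,0x1f,0x28,0x23] = 4d f5 fa e8

D0: mem[0x20..0x21] <- [d5 d9]
D1: mem[0x16..0x1a] <- [fa e8 2b f5 d4]
D2: mem[0x1e..0x20] <- [2b f5 d4]
D3: mem[0x21..0x26] <- [77 fa e8 2b f5 d4]
D4: mem[0x27..0x28] <- [77 fa]
query mem[0x2c]=0x4d, mem[0x1f]=0xf5, mem[0x28]=0xfa, mem[0x23]=0xe8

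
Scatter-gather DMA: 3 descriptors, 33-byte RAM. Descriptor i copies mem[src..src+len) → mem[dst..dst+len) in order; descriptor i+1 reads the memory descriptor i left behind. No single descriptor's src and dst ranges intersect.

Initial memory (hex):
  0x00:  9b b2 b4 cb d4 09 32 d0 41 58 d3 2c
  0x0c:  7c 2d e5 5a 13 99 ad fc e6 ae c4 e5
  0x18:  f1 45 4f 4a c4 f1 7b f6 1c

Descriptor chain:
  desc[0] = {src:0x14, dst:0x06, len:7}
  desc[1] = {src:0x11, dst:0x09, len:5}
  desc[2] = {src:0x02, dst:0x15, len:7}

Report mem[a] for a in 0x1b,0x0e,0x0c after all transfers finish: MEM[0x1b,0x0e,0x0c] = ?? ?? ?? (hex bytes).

  after D0: wrote 7B at 0x06 = e6aec4e5f1454f
  after D1: wrote 5B at 0x09 = 99adfce6ae
  after D2: wrote 7B at 0x15 = b4cbd409e6aec4
query mem[0x1b]=0xc4, mem[0x0e]=0xe5, mem[0x0c]=0xe6

MEM[0x1b,0x0e,0x0c] = c4 e5 e6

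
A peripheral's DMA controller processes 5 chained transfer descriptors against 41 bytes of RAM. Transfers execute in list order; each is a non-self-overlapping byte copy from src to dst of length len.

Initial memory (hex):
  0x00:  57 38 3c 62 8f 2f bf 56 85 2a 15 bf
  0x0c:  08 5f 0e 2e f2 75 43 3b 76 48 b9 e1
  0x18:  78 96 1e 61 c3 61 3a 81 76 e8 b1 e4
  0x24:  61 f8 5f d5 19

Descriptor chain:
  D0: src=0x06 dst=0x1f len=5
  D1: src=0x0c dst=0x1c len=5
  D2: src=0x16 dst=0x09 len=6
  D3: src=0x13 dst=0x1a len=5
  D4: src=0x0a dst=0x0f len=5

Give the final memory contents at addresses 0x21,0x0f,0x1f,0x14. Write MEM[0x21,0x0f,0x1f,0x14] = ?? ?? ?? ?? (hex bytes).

[0] 0x06->0x1f len=5 : bf 56 85 2a 15
[1] 0x0c->0x1c len=5 : 08 5f 0e 2e f2
[2] 0x16->0x09 len=6 : b9 e1 78 96 1e 61
[3] 0x13->0x1a len=5 : 3b 76 48 b9 e1
[4] 0x0a->0x0f len=5 : e1 78 96 1e 61
query mem[0x21]=0x85, mem[0x0f]=0xe1, mem[0x1f]=0x2e, mem[0x14]=0x76

MEM[0x21,0x0f,0x1f,0x14] = 85 e1 2e 76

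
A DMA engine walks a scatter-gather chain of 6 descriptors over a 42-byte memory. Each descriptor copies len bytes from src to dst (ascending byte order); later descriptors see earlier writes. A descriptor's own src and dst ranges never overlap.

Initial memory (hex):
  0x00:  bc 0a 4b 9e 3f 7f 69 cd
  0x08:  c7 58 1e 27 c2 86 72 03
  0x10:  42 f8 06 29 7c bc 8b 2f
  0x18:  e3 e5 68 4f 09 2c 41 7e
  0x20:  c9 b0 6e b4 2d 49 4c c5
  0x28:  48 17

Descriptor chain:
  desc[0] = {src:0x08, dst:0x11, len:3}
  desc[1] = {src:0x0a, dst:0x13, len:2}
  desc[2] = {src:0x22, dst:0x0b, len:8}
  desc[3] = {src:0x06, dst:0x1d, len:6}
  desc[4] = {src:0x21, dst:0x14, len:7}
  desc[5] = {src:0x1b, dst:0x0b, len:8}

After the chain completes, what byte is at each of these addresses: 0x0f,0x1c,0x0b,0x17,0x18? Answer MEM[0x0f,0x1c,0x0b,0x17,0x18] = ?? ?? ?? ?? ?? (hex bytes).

D0: mem[0x11..0x13] <- [c7 58 1e]
D1: mem[0x13..0x14] <- [1e 27]
D2: mem[0x0b..0x12] <- [6e b4 2d 49 4c c5 48 17]
D3: mem[0x1d..0x22] <- [69 cd c7 58 1e 6e]
D4: mem[0x14..0x1a] <- [1e 6e b4 2d 49 4c c5]
D5: mem[0x0b..0x12] <- [4f 09 69 cd c7 58 1e 6e]
query mem[0x0f]=0xc7, mem[0x1c]=0x09, mem[0x0b]=0x4f, mem[0x17]=0x2d, mem[0x18]=0x49

MEM[0x0f,0x1c,0x0b,0x17,0x18] = c7 09 4f 2d 49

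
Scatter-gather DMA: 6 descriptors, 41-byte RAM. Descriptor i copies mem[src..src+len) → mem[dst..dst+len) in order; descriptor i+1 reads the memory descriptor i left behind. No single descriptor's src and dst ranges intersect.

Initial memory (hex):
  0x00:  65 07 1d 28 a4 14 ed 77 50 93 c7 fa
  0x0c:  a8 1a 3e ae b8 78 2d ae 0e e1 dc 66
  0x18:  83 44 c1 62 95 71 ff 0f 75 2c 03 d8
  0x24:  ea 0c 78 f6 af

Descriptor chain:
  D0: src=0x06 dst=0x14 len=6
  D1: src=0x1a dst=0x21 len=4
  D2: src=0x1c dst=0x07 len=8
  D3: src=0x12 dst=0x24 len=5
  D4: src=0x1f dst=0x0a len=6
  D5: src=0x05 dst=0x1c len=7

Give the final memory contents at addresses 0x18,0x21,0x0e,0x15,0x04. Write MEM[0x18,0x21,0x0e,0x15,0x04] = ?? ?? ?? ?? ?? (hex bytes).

D0: mem[0x14..0x19] <- [ed 77 50 93 c7 fa]
D1: mem[0x21..0x24] <- [c1 62 95 71]
D2: mem[0x07..0x0e] <- [95 71 ff 0f 75 c1 62 95]
D3: mem[0x24..0x28] <- [2d ae ed 77 50]
D4: mem[0x0a..0x0f] <- [0f 75 c1 62 95 2d]
D5: mem[0x1c..0x22] <- [14 ed 95 71 ff 0f 75]
query mem[0x18]=0xc7, mem[0x21]=0x0f, mem[0x0e]=0x95, mem[0x15]=0x77, mem[0x04]=0xa4

MEM[0x18,0x21,0x0e,0x15,0x04] = c7 0f 95 77 a4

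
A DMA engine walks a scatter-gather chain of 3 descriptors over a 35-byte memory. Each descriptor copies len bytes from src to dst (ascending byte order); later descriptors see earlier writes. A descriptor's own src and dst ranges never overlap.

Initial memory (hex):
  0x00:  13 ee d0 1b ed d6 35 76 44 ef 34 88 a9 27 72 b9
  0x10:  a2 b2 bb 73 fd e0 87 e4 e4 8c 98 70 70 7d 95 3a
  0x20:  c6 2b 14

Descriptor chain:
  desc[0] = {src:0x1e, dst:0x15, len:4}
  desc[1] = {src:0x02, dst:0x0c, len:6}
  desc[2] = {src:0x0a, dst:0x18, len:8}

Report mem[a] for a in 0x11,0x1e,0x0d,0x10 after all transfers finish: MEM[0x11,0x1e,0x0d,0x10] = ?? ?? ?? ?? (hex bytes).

MEM[0x11,0x1e,0x0d,0x10] = 76 35 1b 35

D0: mem[0x15..0x18] <- [95 3a c6 2b]
D1: mem[0x0c..0x11] <- [d0 1b ed d6 35 76]
D2: mem[0x18..0x1f] <- [34 88 d0 1b ed d6 35 76]
query mem[0x11]=0x76, mem[0x1e]=0x35, mem[0x0d]=0x1b, mem[0x10]=0x35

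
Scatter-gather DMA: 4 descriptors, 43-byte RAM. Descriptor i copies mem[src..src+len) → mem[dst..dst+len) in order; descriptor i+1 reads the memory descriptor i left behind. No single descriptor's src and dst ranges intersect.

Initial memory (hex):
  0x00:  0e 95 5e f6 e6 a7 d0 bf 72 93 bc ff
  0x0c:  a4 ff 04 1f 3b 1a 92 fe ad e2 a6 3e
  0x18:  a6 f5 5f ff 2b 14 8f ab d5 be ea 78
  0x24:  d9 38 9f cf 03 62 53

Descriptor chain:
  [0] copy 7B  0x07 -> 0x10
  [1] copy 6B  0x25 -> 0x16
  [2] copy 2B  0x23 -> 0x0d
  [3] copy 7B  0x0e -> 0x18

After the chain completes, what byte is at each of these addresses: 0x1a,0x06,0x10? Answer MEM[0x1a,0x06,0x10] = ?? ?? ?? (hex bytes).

  after D0: wrote 7B at 0x10 = bf7293bcffa4ff
  after D1: wrote 6B at 0x16 = 389fcf036253
  after D2: wrote 2B at 0x0d = 78d9
  after D3: wrote 7B at 0x18 = d91fbf7293bcff
query mem[0x1a]=0xbf, mem[0x06]=0xd0, mem[0x10]=0xbf

MEM[0x1a,0x06,0x10] = bf d0 bf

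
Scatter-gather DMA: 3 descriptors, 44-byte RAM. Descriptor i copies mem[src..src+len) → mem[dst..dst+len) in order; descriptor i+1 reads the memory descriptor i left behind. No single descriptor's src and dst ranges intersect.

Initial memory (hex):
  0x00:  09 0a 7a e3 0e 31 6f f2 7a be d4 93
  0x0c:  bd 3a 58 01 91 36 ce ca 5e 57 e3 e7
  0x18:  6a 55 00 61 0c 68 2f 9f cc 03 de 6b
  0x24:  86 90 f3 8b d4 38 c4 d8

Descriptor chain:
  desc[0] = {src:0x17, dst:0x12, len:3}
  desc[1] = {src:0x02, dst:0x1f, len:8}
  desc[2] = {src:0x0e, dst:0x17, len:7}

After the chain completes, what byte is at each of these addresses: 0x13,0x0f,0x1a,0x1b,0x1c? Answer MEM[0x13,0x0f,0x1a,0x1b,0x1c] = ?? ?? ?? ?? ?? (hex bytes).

D0: mem[0x12..0x14] <- [e7 6a 55]
D1: mem[0x1f..0x26] <- [7a e3 0e 31 6f f2 7a be]
D2: mem[0x17..0x1d] <- [58 01 91 36 e7 6a 55]
query mem[0x13]=0x6a, mem[0x0f]=0x01, mem[0x1a]=0x36, mem[0x1b]=0xe7, mem[0x1c]=0x6a

MEM[0x13,0x0f,0x1a,0x1b,0x1c] = 6a 01 36 e7 6a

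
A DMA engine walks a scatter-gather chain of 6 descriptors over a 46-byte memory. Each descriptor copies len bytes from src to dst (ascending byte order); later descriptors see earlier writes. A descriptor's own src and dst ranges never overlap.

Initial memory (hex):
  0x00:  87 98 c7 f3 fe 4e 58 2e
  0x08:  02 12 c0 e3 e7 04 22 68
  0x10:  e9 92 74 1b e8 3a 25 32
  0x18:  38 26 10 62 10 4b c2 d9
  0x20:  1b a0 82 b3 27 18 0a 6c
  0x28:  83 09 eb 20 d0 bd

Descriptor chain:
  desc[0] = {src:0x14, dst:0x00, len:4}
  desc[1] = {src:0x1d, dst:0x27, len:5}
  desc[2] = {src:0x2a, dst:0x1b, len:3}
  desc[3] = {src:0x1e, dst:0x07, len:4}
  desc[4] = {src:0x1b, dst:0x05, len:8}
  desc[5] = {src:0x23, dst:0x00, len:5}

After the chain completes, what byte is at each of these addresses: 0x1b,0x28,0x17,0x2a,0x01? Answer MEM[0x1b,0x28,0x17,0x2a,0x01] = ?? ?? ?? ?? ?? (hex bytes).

D0: mem[0x00..0x03] <- [e8 3a 25 32]
D1: mem[0x27..0x2b] <- [4b c2 d9 1b a0]
D2: mem[0x1b..0x1d] <- [1b a0 d0]
D3: mem[0x07..0x0a] <- [c2 d9 1b a0]
D4: mem[0x05..0x0c] <- [1b a0 d0 c2 d9 1b a0 82]
D5: mem[0x00..0x04] <- [b3 27 18 0a 4b]
query mem[0x1b]=0x1b, mem[0x28]=0xc2, mem[0x17]=0x32, mem[0x2a]=0x1b, mem[0x01]=0x27

MEM[0x1b,0x28,0x17,0x2a,0x01] = 1b c2 32 1b 27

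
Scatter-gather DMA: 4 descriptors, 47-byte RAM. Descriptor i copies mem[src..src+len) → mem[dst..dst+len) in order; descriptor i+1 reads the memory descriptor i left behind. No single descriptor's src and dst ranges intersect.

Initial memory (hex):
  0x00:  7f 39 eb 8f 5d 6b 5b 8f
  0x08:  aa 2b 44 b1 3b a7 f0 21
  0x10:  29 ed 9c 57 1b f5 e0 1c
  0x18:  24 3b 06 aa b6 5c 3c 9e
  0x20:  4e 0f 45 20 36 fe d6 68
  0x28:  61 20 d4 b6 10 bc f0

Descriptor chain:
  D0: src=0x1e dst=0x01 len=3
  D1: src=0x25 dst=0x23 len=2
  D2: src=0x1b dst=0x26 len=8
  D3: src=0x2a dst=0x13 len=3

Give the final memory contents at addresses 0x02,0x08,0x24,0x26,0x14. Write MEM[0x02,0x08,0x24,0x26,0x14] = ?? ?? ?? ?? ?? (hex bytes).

D0: mem[0x01..0x03] <- [3c 9e 4e]
D1: mem[0x23..0x24] <- [fe d6]
D2: mem[0x26..0x2d] <- [aa b6 5c 3c 9e 4e 0f 45]
D3: mem[0x13..0x15] <- [9e 4e 0f]
query mem[0x02]=0x9e, mem[0x08]=0xaa, mem[0x24]=0xd6, mem[0x26]=0xaa, mem[0x14]=0x4e

MEM[0x02,0x08,0x24,0x26,0x14] = 9e aa d6 aa 4e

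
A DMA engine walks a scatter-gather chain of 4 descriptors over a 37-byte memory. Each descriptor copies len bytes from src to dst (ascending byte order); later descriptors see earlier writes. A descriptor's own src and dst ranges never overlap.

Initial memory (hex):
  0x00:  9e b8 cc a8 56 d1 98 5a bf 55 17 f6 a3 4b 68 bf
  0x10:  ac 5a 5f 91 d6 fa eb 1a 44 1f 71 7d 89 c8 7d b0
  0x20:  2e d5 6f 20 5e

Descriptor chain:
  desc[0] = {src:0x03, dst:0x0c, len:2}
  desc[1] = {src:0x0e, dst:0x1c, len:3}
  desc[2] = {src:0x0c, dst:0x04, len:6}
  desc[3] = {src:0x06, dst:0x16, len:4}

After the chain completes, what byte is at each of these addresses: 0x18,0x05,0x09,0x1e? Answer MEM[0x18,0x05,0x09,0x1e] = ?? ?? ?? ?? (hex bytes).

  after D0: wrote 2B at 0x0c = a856
  after D1: wrote 3B at 0x1c = 68bfac
  after D2: wrote 6B at 0x04 = a85668bfac5a
  after D3: wrote 4B at 0x16 = 68bfac5a
query mem[0x18]=0xac, mem[0x05]=0x56, mem[0x09]=0x5a, mem[0x1e]=0xac

MEM[0x18,0x05,0x09,0x1e] = ac 56 5a ac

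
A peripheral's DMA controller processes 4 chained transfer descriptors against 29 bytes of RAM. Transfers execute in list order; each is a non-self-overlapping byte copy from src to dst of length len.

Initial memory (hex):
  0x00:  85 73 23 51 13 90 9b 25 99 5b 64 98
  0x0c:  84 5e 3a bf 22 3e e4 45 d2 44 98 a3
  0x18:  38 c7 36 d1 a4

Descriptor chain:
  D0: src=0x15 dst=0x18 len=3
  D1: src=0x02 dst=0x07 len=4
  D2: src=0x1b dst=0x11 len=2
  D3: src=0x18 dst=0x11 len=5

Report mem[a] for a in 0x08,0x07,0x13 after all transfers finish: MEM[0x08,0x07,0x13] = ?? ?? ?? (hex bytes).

MEM[0x08,0x07,0x13] = 51 23 a3

#0 dst[0x18+3] := {0x44,0x98,0xa3}
#1 dst[0x07+4] := {0x23,0x51,0x13,0x90}
#2 dst[0x11+2] := {0xd1,0xa4}
#3 dst[0x11+5] := {0x44,0x98,0xa3,0xd1,0xa4}
query mem[0x08]=0x51, mem[0x07]=0x23, mem[0x13]=0xa3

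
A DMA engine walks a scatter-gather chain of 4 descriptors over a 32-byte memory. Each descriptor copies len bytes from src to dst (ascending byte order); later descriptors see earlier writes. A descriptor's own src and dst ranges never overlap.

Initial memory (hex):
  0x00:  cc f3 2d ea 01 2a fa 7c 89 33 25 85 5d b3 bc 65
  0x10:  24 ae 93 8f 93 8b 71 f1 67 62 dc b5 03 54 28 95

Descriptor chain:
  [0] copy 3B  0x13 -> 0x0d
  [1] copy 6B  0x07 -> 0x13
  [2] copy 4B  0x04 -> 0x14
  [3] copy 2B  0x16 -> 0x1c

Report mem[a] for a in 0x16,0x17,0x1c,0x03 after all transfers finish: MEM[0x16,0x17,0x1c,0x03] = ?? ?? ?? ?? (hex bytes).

MEM[0x16,0x17,0x1c,0x03] = fa 7c fa ea

[0] 0x13->0x0d len=3 : 8f 93 8b
[1] 0x07->0x13 len=6 : 7c 89 33 25 85 5d
[2] 0x04->0x14 len=4 : 01 2a fa 7c
[3] 0x16->0x1c len=2 : fa 7c
query mem[0x16]=0xfa, mem[0x17]=0x7c, mem[0x1c]=0xfa, mem[0x03]=0xea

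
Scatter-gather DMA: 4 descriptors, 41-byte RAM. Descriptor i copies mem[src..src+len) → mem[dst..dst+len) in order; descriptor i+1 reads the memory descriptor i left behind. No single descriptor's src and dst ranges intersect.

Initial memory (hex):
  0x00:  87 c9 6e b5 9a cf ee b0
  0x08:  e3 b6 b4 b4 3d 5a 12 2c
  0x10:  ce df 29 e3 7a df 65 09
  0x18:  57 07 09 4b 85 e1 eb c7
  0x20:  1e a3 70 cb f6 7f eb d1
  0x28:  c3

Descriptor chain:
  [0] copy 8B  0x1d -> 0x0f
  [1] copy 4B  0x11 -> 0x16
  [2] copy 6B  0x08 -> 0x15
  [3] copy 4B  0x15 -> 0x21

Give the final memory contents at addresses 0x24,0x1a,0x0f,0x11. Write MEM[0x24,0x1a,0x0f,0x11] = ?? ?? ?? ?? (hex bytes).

D0: mem[0x0f..0x16] <- [e1 eb c7 1e a3 70 cb f6]
D1: mem[0x16..0x19] <- [c7 1e a3 70]
D2: mem[0x15..0x1a] <- [e3 b6 b4 b4 3d 5a]
D3: mem[0x21..0x24] <- [e3 b6 b4 b4]
query mem[0x24]=0xb4, mem[0x1a]=0x5a, mem[0x0f]=0xe1, mem[0x11]=0xc7

MEM[0x24,0x1a,0x0f,0x11] = b4 5a e1 c7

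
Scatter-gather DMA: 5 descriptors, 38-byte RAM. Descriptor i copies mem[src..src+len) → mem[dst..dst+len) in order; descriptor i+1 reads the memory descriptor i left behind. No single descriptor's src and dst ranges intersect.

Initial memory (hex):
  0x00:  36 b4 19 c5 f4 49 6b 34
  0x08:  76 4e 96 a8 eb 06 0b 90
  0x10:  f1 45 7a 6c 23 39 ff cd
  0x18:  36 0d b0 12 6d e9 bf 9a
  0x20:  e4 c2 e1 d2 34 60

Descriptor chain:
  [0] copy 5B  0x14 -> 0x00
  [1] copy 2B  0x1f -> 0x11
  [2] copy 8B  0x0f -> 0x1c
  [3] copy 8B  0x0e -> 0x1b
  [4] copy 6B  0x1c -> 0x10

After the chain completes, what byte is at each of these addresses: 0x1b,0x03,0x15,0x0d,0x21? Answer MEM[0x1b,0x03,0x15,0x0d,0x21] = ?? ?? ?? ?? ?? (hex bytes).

  after D0: wrote 5B at 0x00 = 2339ffcd36
  after D1: wrote 2B at 0x11 = 9ae4
  after D2: wrote 8B at 0x1c = 90f19ae46c2339ff
  after D3: wrote 8B at 0x1b = 0b90f19ae46c2339
  after D4: wrote 6B at 0x10 = 90f19ae46c23
query mem[0x1b]=0x0b, mem[0x03]=0xcd, mem[0x15]=0x23, mem[0x0d]=0x06, mem[0x21]=0x23

MEM[0x1b,0x03,0x15,0x0d,0x21] = 0b cd 23 06 23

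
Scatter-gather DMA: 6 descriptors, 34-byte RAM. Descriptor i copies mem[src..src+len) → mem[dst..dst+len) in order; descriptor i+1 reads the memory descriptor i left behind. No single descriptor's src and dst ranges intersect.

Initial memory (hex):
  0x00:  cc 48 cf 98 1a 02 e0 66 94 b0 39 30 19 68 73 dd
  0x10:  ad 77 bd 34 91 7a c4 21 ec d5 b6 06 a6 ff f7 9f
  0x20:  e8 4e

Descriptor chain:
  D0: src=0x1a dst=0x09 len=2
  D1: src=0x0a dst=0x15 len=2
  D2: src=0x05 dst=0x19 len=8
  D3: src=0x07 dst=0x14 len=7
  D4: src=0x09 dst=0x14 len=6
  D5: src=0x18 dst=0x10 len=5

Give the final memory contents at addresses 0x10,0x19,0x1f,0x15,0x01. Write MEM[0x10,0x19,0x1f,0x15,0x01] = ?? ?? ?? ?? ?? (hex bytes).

MEM[0x10,0x19,0x1f,0x15,0x01] = 68 73 30 06 48

D0: mem[0x09..0x0a] <- [b6 06]
D1: mem[0x15..0x16] <- [06 30]
D2: mem[0x19..0x20] <- [02 e0 66 94 b6 06 30 19]
D3: mem[0x14..0x1a] <- [66 94 b6 06 30 19 68]
D4: mem[0x14..0x19] <- [b6 06 30 19 68 73]
D5: mem[0x10..0x14] <- [68 73 68 66 94]
query mem[0x10]=0x68, mem[0x19]=0x73, mem[0x1f]=0x30, mem[0x15]=0x06, mem[0x01]=0x48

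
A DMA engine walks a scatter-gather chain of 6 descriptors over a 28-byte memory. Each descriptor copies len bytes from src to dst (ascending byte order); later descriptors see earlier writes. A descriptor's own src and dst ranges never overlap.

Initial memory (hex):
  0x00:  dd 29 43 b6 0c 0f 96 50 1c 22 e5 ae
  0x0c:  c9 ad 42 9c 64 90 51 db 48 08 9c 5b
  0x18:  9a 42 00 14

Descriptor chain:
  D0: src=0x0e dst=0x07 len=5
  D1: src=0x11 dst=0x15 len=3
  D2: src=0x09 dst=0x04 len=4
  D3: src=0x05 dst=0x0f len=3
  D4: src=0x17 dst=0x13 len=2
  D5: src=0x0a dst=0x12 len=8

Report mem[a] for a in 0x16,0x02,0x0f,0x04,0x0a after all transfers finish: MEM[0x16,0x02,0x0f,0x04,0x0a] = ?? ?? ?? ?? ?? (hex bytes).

MEM[0x16,0x02,0x0f,0x04,0x0a] = 42 43 90 64 90

#0 dst[0x07+5] := {0x42,0x9c,0x64,0x90,0x51}
#1 dst[0x15+3] := {0x90,0x51,0xdb}
#2 dst[0x04+4] := {0x64,0x90,0x51,0xc9}
#3 dst[0x0f+3] := {0x90,0x51,0xc9}
#4 dst[0x13+2] := {0xdb,0x9a}
#5 dst[0x12+8] := {0x90,0x51,0xc9,0xad,0x42,0x90,0x51,0xc9}
query mem[0x16]=0x42, mem[0x02]=0x43, mem[0x0f]=0x90, mem[0x04]=0x64, mem[0x0a]=0x90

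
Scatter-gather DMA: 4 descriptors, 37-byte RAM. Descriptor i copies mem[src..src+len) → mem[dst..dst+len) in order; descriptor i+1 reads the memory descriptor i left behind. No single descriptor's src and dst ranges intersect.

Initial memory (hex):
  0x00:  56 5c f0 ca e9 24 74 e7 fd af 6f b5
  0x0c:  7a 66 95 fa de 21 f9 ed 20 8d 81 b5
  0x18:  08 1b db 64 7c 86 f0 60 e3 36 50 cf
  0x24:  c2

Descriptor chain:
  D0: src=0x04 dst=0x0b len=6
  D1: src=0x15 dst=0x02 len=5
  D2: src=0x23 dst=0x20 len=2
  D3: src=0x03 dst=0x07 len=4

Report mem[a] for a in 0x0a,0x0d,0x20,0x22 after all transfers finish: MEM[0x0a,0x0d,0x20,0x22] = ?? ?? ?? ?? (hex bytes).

MEM[0x0a,0x0d,0x20,0x22] = 1b 74 cf 50

  after D0: wrote 6B at 0x0b = e92474e7fdaf
  after D1: wrote 5B at 0x02 = 8d81b5081b
  after D2: wrote 2B at 0x20 = cfc2
  after D3: wrote 4B at 0x07 = 81b5081b
query mem[0x0a]=0x1b, mem[0x0d]=0x74, mem[0x20]=0xcf, mem[0x22]=0x50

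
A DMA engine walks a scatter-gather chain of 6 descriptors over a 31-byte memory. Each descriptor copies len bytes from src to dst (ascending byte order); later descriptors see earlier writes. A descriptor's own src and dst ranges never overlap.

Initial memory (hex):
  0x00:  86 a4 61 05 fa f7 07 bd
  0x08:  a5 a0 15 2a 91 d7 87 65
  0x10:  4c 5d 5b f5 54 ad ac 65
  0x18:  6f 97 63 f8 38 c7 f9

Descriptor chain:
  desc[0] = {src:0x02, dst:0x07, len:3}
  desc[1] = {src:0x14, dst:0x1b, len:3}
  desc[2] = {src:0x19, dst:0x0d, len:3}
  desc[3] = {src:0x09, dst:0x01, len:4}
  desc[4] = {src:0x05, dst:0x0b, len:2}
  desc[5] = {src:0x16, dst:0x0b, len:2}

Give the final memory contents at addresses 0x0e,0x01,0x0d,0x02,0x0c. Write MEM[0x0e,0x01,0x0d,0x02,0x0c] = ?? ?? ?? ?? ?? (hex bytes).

D0: mem[0x07..0x09] <- [61 05 fa]
D1: mem[0x1b..0x1d] <- [54 ad ac]
D2: mem[0x0d..0x0f] <- [97 63 54]
D3: mem[0x01..0x04] <- [fa 15 2a 91]
D4: mem[0x0b..0x0c] <- [f7 07]
D5: mem[0x0b..0x0c] <- [ac 65]
query mem[0x0e]=0x63, mem[0x01]=0xfa, mem[0x0d]=0x97, mem[0x02]=0x15, mem[0x0c]=0x65

MEM[0x0e,0x01,0x0d,0x02,0x0c] = 63 fa 97 15 65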